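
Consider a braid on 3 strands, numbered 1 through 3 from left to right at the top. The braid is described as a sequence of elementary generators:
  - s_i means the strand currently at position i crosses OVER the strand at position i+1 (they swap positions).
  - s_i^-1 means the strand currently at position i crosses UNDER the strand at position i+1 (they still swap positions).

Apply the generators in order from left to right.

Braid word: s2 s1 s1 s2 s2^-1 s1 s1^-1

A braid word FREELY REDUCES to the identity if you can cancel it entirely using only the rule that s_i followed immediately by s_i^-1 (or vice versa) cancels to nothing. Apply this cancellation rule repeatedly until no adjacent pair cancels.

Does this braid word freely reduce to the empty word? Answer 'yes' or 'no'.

Answer: no

Derivation:
Gen 1 (s2): push. Stack: [s2]
Gen 2 (s1): push. Stack: [s2 s1]
Gen 3 (s1): push. Stack: [s2 s1 s1]
Gen 4 (s2): push. Stack: [s2 s1 s1 s2]
Gen 5 (s2^-1): cancels prior s2. Stack: [s2 s1 s1]
Gen 6 (s1): push. Stack: [s2 s1 s1 s1]
Gen 7 (s1^-1): cancels prior s1. Stack: [s2 s1 s1]
Reduced word: s2 s1 s1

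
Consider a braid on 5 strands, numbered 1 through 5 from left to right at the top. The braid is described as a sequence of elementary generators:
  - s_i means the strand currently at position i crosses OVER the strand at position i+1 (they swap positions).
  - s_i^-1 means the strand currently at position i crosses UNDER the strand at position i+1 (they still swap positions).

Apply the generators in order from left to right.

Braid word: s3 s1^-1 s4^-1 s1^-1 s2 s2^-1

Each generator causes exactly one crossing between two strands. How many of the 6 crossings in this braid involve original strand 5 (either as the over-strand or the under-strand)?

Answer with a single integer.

Answer: 1

Derivation:
Gen 1: crossing 3x4. Involves strand 5? no. Count so far: 0
Gen 2: crossing 1x2. Involves strand 5? no. Count so far: 0
Gen 3: crossing 3x5. Involves strand 5? yes. Count so far: 1
Gen 4: crossing 2x1. Involves strand 5? no. Count so far: 1
Gen 5: crossing 2x4. Involves strand 5? no. Count so far: 1
Gen 6: crossing 4x2. Involves strand 5? no. Count so far: 1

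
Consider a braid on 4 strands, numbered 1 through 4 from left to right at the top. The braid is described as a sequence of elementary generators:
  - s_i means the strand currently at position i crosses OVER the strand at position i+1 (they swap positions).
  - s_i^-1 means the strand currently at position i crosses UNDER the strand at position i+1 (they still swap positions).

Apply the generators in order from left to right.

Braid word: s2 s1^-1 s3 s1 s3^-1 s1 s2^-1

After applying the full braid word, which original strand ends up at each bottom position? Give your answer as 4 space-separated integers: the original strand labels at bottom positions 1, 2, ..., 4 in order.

Gen 1 (s2): strand 2 crosses over strand 3. Perm now: [1 3 2 4]
Gen 2 (s1^-1): strand 1 crosses under strand 3. Perm now: [3 1 2 4]
Gen 3 (s3): strand 2 crosses over strand 4. Perm now: [3 1 4 2]
Gen 4 (s1): strand 3 crosses over strand 1. Perm now: [1 3 4 2]
Gen 5 (s3^-1): strand 4 crosses under strand 2. Perm now: [1 3 2 4]
Gen 6 (s1): strand 1 crosses over strand 3. Perm now: [3 1 2 4]
Gen 7 (s2^-1): strand 1 crosses under strand 2. Perm now: [3 2 1 4]

Answer: 3 2 1 4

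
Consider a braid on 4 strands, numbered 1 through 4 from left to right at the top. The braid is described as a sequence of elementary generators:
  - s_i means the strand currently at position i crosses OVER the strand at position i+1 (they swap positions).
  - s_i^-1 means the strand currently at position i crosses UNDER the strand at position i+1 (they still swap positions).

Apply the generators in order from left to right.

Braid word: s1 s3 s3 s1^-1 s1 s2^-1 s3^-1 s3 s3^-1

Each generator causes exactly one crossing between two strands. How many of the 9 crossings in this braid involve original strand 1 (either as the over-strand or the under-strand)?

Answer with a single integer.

Answer: 7

Derivation:
Gen 1: crossing 1x2. Involves strand 1? yes. Count so far: 1
Gen 2: crossing 3x4. Involves strand 1? no. Count so far: 1
Gen 3: crossing 4x3. Involves strand 1? no. Count so far: 1
Gen 4: crossing 2x1. Involves strand 1? yes. Count so far: 2
Gen 5: crossing 1x2. Involves strand 1? yes. Count so far: 3
Gen 6: crossing 1x3. Involves strand 1? yes. Count so far: 4
Gen 7: crossing 1x4. Involves strand 1? yes. Count so far: 5
Gen 8: crossing 4x1. Involves strand 1? yes. Count so far: 6
Gen 9: crossing 1x4. Involves strand 1? yes. Count so far: 7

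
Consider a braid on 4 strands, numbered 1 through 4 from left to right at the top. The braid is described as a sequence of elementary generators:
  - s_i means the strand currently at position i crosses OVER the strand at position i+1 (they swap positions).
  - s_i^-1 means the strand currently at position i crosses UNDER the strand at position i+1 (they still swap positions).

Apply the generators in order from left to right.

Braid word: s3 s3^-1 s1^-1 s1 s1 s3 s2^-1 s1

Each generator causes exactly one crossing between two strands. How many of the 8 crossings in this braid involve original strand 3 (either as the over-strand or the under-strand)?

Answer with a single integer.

Answer: 3

Derivation:
Gen 1: crossing 3x4. Involves strand 3? yes. Count so far: 1
Gen 2: crossing 4x3. Involves strand 3? yes. Count so far: 2
Gen 3: crossing 1x2. Involves strand 3? no. Count so far: 2
Gen 4: crossing 2x1. Involves strand 3? no. Count so far: 2
Gen 5: crossing 1x2. Involves strand 3? no. Count so far: 2
Gen 6: crossing 3x4. Involves strand 3? yes. Count so far: 3
Gen 7: crossing 1x4. Involves strand 3? no. Count so far: 3
Gen 8: crossing 2x4. Involves strand 3? no. Count so far: 3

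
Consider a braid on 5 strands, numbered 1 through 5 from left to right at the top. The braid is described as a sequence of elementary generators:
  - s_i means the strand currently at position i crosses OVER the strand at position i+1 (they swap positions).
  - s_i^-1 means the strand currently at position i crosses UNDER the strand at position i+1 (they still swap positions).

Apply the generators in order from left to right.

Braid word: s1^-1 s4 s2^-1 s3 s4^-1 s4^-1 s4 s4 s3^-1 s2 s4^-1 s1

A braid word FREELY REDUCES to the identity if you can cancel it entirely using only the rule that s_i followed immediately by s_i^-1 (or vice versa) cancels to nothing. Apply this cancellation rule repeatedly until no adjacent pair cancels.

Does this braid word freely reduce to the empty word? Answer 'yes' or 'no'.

Gen 1 (s1^-1): push. Stack: [s1^-1]
Gen 2 (s4): push. Stack: [s1^-1 s4]
Gen 3 (s2^-1): push. Stack: [s1^-1 s4 s2^-1]
Gen 4 (s3): push. Stack: [s1^-1 s4 s2^-1 s3]
Gen 5 (s4^-1): push. Stack: [s1^-1 s4 s2^-1 s3 s4^-1]
Gen 6 (s4^-1): push. Stack: [s1^-1 s4 s2^-1 s3 s4^-1 s4^-1]
Gen 7 (s4): cancels prior s4^-1. Stack: [s1^-1 s4 s2^-1 s3 s4^-1]
Gen 8 (s4): cancels prior s4^-1. Stack: [s1^-1 s4 s2^-1 s3]
Gen 9 (s3^-1): cancels prior s3. Stack: [s1^-1 s4 s2^-1]
Gen 10 (s2): cancels prior s2^-1. Stack: [s1^-1 s4]
Gen 11 (s4^-1): cancels prior s4. Stack: [s1^-1]
Gen 12 (s1): cancels prior s1^-1. Stack: []
Reduced word: (empty)

Answer: yes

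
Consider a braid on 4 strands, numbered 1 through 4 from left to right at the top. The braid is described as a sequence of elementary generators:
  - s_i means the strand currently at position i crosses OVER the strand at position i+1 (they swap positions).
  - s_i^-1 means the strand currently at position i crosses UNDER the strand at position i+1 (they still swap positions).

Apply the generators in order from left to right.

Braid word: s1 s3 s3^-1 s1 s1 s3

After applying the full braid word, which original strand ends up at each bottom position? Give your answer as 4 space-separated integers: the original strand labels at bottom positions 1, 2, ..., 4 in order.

Gen 1 (s1): strand 1 crosses over strand 2. Perm now: [2 1 3 4]
Gen 2 (s3): strand 3 crosses over strand 4. Perm now: [2 1 4 3]
Gen 3 (s3^-1): strand 4 crosses under strand 3. Perm now: [2 1 3 4]
Gen 4 (s1): strand 2 crosses over strand 1. Perm now: [1 2 3 4]
Gen 5 (s1): strand 1 crosses over strand 2. Perm now: [2 1 3 4]
Gen 6 (s3): strand 3 crosses over strand 4. Perm now: [2 1 4 3]

Answer: 2 1 4 3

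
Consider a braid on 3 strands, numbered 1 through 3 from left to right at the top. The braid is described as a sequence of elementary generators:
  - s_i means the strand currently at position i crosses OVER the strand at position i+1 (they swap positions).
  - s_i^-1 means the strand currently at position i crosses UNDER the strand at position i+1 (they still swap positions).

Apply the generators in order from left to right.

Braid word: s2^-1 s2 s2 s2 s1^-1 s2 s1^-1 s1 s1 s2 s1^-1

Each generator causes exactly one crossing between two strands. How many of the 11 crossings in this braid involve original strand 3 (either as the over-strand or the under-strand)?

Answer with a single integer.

Gen 1: crossing 2x3. Involves strand 3? yes. Count so far: 1
Gen 2: crossing 3x2. Involves strand 3? yes. Count so far: 2
Gen 3: crossing 2x3. Involves strand 3? yes. Count so far: 3
Gen 4: crossing 3x2. Involves strand 3? yes. Count so far: 4
Gen 5: crossing 1x2. Involves strand 3? no. Count so far: 4
Gen 6: crossing 1x3. Involves strand 3? yes. Count so far: 5
Gen 7: crossing 2x3. Involves strand 3? yes. Count so far: 6
Gen 8: crossing 3x2. Involves strand 3? yes. Count so far: 7
Gen 9: crossing 2x3. Involves strand 3? yes. Count so far: 8
Gen 10: crossing 2x1. Involves strand 3? no. Count so far: 8
Gen 11: crossing 3x1. Involves strand 3? yes. Count so far: 9

Answer: 9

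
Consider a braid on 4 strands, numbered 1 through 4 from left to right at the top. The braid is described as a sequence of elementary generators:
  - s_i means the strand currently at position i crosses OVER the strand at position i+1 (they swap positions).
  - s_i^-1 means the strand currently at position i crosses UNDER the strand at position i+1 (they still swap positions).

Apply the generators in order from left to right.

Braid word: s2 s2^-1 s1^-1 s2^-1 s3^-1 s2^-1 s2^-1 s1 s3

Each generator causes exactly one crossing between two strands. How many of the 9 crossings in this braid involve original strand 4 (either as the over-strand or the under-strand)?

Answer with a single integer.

Gen 1: crossing 2x3. Involves strand 4? no. Count so far: 0
Gen 2: crossing 3x2. Involves strand 4? no. Count so far: 0
Gen 3: crossing 1x2. Involves strand 4? no. Count so far: 0
Gen 4: crossing 1x3. Involves strand 4? no. Count so far: 0
Gen 5: crossing 1x4. Involves strand 4? yes. Count so far: 1
Gen 6: crossing 3x4. Involves strand 4? yes. Count so far: 2
Gen 7: crossing 4x3. Involves strand 4? yes. Count so far: 3
Gen 8: crossing 2x3. Involves strand 4? no. Count so far: 3
Gen 9: crossing 4x1. Involves strand 4? yes. Count so far: 4

Answer: 4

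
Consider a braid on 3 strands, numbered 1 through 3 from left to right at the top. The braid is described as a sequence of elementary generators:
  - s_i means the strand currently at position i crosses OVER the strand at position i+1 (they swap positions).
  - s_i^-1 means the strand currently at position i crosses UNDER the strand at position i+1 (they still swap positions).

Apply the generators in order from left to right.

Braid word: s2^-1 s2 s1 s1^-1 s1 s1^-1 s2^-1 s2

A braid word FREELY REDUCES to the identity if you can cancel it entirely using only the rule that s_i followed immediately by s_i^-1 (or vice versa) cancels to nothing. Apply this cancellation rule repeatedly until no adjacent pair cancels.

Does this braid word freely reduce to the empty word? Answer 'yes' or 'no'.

Gen 1 (s2^-1): push. Stack: [s2^-1]
Gen 2 (s2): cancels prior s2^-1. Stack: []
Gen 3 (s1): push. Stack: [s1]
Gen 4 (s1^-1): cancels prior s1. Stack: []
Gen 5 (s1): push. Stack: [s1]
Gen 6 (s1^-1): cancels prior s1. Stack: []
Gen 7 (s2^-1): push. Stack: [s2^-1]
Gen 8 (s2): cancels prior s2^-1. Stack: []
Reduced word: (empty)

Answer: yes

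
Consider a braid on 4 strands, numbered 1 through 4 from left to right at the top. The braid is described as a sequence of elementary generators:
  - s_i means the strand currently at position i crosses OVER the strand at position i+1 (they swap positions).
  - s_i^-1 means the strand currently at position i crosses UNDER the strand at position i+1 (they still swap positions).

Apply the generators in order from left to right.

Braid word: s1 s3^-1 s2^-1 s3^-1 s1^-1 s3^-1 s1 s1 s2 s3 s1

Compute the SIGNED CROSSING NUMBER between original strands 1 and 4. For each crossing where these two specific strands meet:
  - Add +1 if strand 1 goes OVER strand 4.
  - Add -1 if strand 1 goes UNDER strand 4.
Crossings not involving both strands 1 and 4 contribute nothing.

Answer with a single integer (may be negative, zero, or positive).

Answer: -2

Derivation:
Gen 1: crossing 1x2. Both 1&4? no. Sum: 0
Gen 2: crossing 3x4. Both 1&4? no. Sum: 0
Gen 3: 1 under 4. Both 1&4? yes. Contrib: -1. Sum: -1
Gen 4: crossing 1x3. Both 1&4? no. Sum: -1
Gen 5: crossing 2x4. Both 1&4? no. Sum: -1
Gen 6: crossing 3x1. Both 1&4? no. Sum: -1
Gen 7: crossing 4x2. Both 1&4? no. Sum: -1
Gen 8: crossing 2x4. Both 1&4? no. Sum: -1
Gen 9: crossing 2x1. Both 1&4? no. Sum: -1
Gen 10: crossing 2x3. Both 1&4? no. Sum: -1
Gen 11: 4 over 1. Both 1&4? yes. Contrib: -1. Sum: -2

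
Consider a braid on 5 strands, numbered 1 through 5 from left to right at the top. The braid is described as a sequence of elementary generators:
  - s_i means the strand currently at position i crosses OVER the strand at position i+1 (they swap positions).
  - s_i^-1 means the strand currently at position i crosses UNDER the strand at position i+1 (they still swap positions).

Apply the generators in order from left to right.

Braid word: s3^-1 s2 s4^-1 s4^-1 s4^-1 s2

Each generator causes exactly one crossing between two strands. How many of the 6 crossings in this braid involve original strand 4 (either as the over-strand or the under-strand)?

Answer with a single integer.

Answer: 3

Derivation:
Gen 1: crossing 3x4. Involves strand 4? yes. Count so far: 1
Gen 2: crossing 2x4. Involves strand 4? yes. Count so far: 2
Gen 3: crossing 3x5. Involves strand 4? no. Count so far: 2
Gen 4: crossing 5x3. Involves strand 4? no. Count so far: 2
Gen 5: crossing 3x5. Involves strand 4? no. Count so far: 2
Gen 6: crossing 4x2. Involves strand 4? yes. Count so far: 3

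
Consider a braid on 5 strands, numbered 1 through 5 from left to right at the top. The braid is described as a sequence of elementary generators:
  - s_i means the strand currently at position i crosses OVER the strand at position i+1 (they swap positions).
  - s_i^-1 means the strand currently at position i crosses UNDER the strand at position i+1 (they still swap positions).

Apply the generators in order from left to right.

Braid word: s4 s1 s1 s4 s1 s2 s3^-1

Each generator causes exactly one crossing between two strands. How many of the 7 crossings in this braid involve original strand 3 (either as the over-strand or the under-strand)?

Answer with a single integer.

Answer: 1

Derivation:
Gen 1: crossing 4x5. Involves strand 3? no. Count so far: 0
Gen 2: crossing 1x2. Involves strand 3? no. Count so far: 0
Gen 3: crossing 2x1. Involves strand 3? no. Count so far: 0
Gen 4: crossing 5x4. Involves strand 3? no. Count so far: 0
Gen 5: crossing 1x2. Involves strand 3? no. Count so far: 0
Gen 6: crossing 1x3. Involves strand 3? yes. Count so far: 1
Gen 7: crossing 1x4. Involves strand 3? no. Count so far: 1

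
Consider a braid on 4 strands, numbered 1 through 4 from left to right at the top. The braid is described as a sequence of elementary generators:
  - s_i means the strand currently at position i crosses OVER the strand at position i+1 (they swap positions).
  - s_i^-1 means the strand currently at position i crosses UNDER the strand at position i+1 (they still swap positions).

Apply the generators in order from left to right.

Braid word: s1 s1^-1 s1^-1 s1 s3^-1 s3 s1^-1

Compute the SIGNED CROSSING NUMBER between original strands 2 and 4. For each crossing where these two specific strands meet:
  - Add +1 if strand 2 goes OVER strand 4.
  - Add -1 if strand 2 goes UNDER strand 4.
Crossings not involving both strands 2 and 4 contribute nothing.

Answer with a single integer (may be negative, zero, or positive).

Gen 1: crossing 1x2. Both 2&4? no. Sum: 0
Gen 2: crossing 2x1. Both 2&4? no. Sum: 0
Gen 3: crossing 1x2. Both 2&4? no. Sum: 0
Gen 4: crossing 2x1. Both 2&4? no. Sum: 0
Gen 5: crossing 3x4. Both 2&4? no. Sum: 0
Gen 6: crossing 4x3. Both 2&4? no. Sum: 0
Gen 7: crossing 1x2. Both 2&4? no. Sum: 0

Answer: 0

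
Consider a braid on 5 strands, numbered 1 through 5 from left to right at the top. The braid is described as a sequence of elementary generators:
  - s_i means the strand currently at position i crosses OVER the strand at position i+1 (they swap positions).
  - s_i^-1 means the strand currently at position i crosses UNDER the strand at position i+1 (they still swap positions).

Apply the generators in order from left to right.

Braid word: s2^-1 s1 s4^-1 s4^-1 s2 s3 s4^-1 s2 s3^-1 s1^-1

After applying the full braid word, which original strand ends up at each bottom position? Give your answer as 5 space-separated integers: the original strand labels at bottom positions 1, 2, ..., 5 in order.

Gen 1 (s2^-1): strand 2 crosses under strand 3. Perm now: [1 3 2 4 5]
Gen 2 (s1): strand 1 crosses over strand 3. Perm now: [3 1 2 4 5]
Gen 3 (s4^-1): strand 4 crosses under strand 5. Perm now: [3 1 2 5 4]
Gen 4 (s4^-1): strand 5 crosses under strand 4. Perm now: [3 1 2 4 5]
Gen 5 (s2): strand 1 crosses over strand 2. Perm now: [3 2 1 4 5]
Gen 6 (s3): strand 1 crosses over strand 4. Perm now: [3 2 4 1 5]
Gen 7 (s4^-1): strand 1 crosses under strand 5. Perm now: [3 2 4 5 1]
Gen 8 (s2): strand 2 crosses over strand 4. Perm now: [3 4 2 5 1]
Gen 9 (s3^-1): strand 2 crosses under strand 5. Perm now: [3 4 5 2 1]
Gen 10 (s1^-1): strand 3 crosses under strand 4. Perm now: [4 3 5 2 1]

Answer: 4 3 5 2 1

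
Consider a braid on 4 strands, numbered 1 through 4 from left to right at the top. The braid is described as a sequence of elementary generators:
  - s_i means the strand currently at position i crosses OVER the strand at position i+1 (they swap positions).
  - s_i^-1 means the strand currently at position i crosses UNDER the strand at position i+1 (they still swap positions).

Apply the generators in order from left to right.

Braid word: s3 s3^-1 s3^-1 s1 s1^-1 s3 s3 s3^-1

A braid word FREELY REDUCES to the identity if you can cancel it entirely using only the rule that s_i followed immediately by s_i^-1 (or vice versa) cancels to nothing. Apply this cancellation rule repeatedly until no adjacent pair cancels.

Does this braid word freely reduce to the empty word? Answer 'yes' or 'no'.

Gen 1 (s3): push. Stack: [s3]
Gen 2 (s3^-1): cancels prior s3. Stack: []
Gen 3 (s3^-1): push. Stack: [s3^-1]
Gen 4 (s1): push. Stack: [s3^-1 s1]
Gen 5 (s1^-1): cancels prior s1. Stack: [s3^-1]
Gen 6 (s3): cancels prior s3^-1. Stack: []
Gen 7 (s3): push. Stack: [s3]
Gen 8 (s3^-1): cancels prior s3. Stack: []
Reduced word: (empty)

Answer: yes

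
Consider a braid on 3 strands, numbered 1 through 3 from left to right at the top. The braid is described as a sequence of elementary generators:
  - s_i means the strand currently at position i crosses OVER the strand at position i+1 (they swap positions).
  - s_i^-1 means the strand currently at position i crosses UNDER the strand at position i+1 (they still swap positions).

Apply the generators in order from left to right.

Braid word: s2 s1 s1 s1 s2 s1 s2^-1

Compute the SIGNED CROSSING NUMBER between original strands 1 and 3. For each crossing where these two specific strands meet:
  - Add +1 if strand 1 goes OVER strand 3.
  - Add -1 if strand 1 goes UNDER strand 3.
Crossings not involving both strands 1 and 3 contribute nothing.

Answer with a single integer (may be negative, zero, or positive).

Gen 1: crossing 2x3. Both 1&3? no. Sum: 0
Gen 2: 1 over 3. Both 1&3? yes. Contrib: +1. Sum: 1
Gen 3: 3 over 1. Both 1&3? yes. Contrib: -1. Sum: 0
Gen 4: 1 over 3. Both 1&3? yes. Contrib: +1. Sum: 1
Gen 5: crossing 1x2. Both 1&3? no. Sum: 1
Gen 6: crossing 3x2. Both 1&3? no. Sum: 1
Gen 7: 3 under 1. Both 1&3? yes. Contrib: +1. Sum: 2

Answer: 2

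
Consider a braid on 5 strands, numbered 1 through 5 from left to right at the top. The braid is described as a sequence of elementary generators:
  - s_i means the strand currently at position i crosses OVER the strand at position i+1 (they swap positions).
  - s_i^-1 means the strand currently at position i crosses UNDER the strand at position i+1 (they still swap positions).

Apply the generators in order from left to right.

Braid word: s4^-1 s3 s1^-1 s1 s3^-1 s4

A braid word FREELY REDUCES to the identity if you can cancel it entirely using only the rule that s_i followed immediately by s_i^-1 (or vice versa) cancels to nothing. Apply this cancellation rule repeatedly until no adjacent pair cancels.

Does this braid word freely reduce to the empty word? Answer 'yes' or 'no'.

Gen 1 (s4^-1): push. Stack: [s4^-1]
Gen 2 (s3): push. Stack: [s4^-1 s3]
Gen 3 (s1^-1): push. Stack: [s4^-1 s3 s1^-1]
Gen 4 (s1): cancels prior s1^-1. Stack: [s4^-1 s3]
Gen 5 (s3^-1): cancels prior s3. Stack: [s4^-1]
Gen 6 (s4): cancels prior s4^-1. Stack: []
Reduced word: (empty)

Answer: yes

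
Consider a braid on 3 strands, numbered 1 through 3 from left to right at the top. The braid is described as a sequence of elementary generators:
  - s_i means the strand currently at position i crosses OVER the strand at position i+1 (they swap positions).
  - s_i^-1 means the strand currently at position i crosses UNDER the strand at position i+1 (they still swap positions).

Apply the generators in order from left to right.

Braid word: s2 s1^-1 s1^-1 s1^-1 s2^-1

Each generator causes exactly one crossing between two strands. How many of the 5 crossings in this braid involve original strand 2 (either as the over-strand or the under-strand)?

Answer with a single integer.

Gen 1: crossing 2x3. Involves strand 2? yes. Count so far: 1
Gen 2: crossing 1x3. Involves strand 2? no. Count so far: 1
Gen 3: crossing 3x1. Involves strand 2? no. Count so far: 1
Gen 4: crossing 1x3. Involves strand 2? no. Count so far: 1
Gen 5: crossing 1x2. Involves strand 2? yes. Count so far: 2

Answer: 2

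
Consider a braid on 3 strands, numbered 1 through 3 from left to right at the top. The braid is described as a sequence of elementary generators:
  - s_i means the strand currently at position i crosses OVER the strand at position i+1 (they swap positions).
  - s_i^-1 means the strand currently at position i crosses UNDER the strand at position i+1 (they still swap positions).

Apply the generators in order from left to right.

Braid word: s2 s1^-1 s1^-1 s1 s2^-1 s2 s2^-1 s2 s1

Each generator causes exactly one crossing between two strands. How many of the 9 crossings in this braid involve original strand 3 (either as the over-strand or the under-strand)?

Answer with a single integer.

Gen 1: crossing 2x3. Involves strand 3? yes. Count so far: 1
Gen 2: crossing 1x3. Involves strand 3? yes. Count so far: 2
Gen 3: crossing 3x1. Involves strand 3? yes. Count so far: 3
Gen 4: crossing 1x3. Involves strand 3? yes. Count so far: 4
Gen 5: crossing 1x2. Involves strand 3? no. Count so far: 4
Gen 6: crossing 2x1. Involves strand 3? no. Count so far: 4
Gen 7: crossing 1x2. Involves strand 3? no. Count so far: 4
Gen 8: crossing 2x1. Involves strand 3? no. Count so far: 4
Gen 9: crossing 3x1. Involves strand 3? yes. Count so far: 5

Answer: 5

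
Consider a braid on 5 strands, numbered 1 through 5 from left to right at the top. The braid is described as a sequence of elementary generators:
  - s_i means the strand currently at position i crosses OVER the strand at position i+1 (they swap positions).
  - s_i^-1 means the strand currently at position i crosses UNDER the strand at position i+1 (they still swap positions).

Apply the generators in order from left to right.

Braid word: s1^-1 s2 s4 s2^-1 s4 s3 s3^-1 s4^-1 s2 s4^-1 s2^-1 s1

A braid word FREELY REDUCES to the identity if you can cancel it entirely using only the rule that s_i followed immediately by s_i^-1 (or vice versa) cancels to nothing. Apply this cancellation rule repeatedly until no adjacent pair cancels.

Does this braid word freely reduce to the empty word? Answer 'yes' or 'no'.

Gen 1 (s1^-1): push. Stack: [s1^-1]
Gen 2 (s2): push. Stack: [s1^-1 s2]
Gen 3 (s4): push. Stack: [s1^-1 s2 s4]
Gen 4 (s2^-1): push. Stack: [s1^-1 s2 s4 s2^-1]
Gen 5 (s4): push. Stack: [s1^-1 s2 s4 s2^-1 s4]
Gen 6 (s3): push. Stack: [s1^-1 s2 s4 s2^-1 s4 s3]
Gen 7 (s3^-1): cancels prior s3. Stack: [s1^-1 s2 s4 s2^-1 s4]
Gen 8 (s4^-1): cancels prior s4. Stack: [s1^-1 s2 s4 s2^-1]
Gen 9 (s2): cancels prior s2^-1. Stack: [s1^-1 s2 s4]
Gen 10 (s4^-1): cancels prior s4. Stack: [s1^-1 s2]
Gen 11 (s2^-1): cancels prior s2. Stack: [s1^-1]
Gen 12 (s1): cancels prior s1^-1. Stack: []
Reduced word: (empty)

Answer: yes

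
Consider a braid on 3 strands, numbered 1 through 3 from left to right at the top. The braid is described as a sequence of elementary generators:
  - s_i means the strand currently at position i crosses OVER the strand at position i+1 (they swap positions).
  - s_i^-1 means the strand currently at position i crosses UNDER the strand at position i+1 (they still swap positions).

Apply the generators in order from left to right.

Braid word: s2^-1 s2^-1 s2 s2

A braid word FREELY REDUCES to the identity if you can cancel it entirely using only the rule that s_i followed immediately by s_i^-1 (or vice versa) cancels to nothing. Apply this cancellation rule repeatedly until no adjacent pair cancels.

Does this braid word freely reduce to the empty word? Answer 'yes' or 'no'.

Answer: yes

Derivation:
Gen 1 (s2^-1): push. Stack: [s2^-1]
Gen 2 (s2^-1): push. Stack: [s2^-1 s2^-1]
Gen 3 (s2): cancels prior s2^-1. Stack: [s2^-1]
Gen 4 (s2): cancels prior s2^-1. Stack: []
Reduced word: (empty)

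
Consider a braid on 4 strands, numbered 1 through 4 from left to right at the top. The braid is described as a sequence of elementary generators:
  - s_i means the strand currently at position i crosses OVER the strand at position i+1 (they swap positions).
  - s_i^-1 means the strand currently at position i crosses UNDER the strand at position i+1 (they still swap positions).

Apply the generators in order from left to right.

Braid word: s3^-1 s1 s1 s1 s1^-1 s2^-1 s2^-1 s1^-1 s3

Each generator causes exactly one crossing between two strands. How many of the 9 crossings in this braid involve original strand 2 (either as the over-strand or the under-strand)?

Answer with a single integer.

Gen 1: crossing 3x4. Involves strand 2? no. Count so far: 0
Gen 2: crossing 1x2. Involves strand 2? yes. Count so far: 1
Gen 3: crossing 2x1. Involves strand 2? yes. Count so far: 2
Gen 4: crossing 1x2. Involves strand 2? yes. Count so far: 3
Gen 5: crossing 2x1. Involves strand 2? yes. Count so far: 4
Gen 6: crossing 2x4. Involves strand 2? yes. Count so far: 5
Gen 7: crossing 4x2. Involves strand 2? yes. Count so far: 6
Gen 8: crossing 1x2. Involves strand 2? yes. Count so far: 7
Gen 9: crossing 4x3. Involves strand 2? no. Count so far: 7

Answer: 7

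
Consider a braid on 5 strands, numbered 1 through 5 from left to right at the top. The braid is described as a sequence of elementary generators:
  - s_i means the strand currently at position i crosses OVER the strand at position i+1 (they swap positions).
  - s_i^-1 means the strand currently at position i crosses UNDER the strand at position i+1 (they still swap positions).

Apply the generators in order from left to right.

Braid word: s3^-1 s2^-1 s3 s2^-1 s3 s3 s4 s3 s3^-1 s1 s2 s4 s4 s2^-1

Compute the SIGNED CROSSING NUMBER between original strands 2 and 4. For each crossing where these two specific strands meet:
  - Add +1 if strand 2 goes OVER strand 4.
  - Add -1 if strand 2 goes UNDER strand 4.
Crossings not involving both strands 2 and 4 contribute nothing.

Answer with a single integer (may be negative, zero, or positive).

Gen 1: crossing 3x4. Both 2&4? no. Sum: 0
Gen 2: 2 under 4. Both 2&4? yes. Contrib: -1. Sum: -1
Gen 3: crossing 2x3. Both 2&4? no. Sum: -1
Gen 4: crossing 4x3. Both 2&4? no. Sum: -1
Gen 5: 4 over 2. Both 2&4? yes. Contrib: -1. Sum: -2
Gen 6: 2 over 4. Both 2&4? yes. Contrib: +1. Sum: -1
Gen 7: crossing 2x5. Both 2&4? no. Sum: -1
Gen 8: crossing 4x5. Both 2&4? no. Sum: -1
Gen 9: crossing 5x4. Both 2&4? no. Sum: -1
Gen 10: crossing 1x3. Both 2&4? no. Sum: -1
Gen 11: crossing 1x4. Both 2&4? no. Sum: -1
Gen 12: crossing 5x2. Both 2&4? no. Sum: -1
Gen 13: crossing 2x5. Both 2&4? no. Sum: -1
Gen 14: crossing 4x1. Both 2&4? no. Sum: -1

Answer: -1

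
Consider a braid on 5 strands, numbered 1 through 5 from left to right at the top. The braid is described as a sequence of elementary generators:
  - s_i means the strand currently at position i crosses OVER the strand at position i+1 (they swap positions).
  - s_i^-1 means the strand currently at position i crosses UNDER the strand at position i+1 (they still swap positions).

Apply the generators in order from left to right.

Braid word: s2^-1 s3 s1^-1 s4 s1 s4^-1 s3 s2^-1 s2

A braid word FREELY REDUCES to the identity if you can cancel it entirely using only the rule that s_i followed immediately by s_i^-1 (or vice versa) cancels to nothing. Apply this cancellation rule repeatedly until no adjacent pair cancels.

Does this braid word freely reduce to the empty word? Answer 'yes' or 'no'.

Gen 1 (s2^-1): push. Stack: [s2^-1]
Gen 2 (s3): push. Stack: [s2^-1 s3]
Gen 3 (s1^-1): push. Stack: [s2^-1 s3 s1^-1]
Gen 4 (s4): push. Stack: [s2^-1 s3 s1^-1 s4]
Gen 5 (s1): push. Stack: [s2^-1 s3 s1^-1 s4 s1]
Gen 6 (s4^-1): push. Stack: [s2^-1 s3 s1^-1 s4 s1 s4^-1]
Gen 7 (s3): push. Stack: [s2^-1 s3 s1^-1 s4 s1 s4^-1 s3]
Gen 8 (s2^-1): push. Stack: [s2^-1 s3 s1^-1 s4 s1 s4^-1 s3 s2^-1]
Gen 9 (s2): cancels prior s2^-1. Stack: [s2^-1 s3 s1^-1 s4 s1 s4^-1 s3]
Reduced word: s2^-1 s3 s1^-1 s4 s1 s4^-1 s3

Answer: no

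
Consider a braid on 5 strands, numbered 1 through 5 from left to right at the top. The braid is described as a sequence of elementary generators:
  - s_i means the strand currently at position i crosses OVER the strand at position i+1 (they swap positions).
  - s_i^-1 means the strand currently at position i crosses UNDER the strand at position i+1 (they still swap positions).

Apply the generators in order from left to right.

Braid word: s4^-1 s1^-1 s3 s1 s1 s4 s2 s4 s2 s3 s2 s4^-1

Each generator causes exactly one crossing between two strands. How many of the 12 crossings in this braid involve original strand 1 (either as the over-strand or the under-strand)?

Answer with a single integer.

Answer: 6

Derivation:
Gen 1: crossing 4x5. Involves strand 1? no. Count so far: 0
Gen 2: crossing 1x2. Involves strand 1? yes. Count so far: 1
Gen 3: crossing 3x5. Involves strand 1? no. Count so far: 1
Gen 4: crossing 2x1. Involves strand 1? yes. Count so far: 2
Gen 5: crossing 1x2. Involves strand 1? yes. Count so far: 3
Gen 6: crossing 3x4. Involves strand 1? no. Count so far: 3
Gen 7: crossing 1x5. Involves strand 1? yes. Count so far: 4
Gen 8: crossing 4x3. Involves strand 1? no. Count so far: 4
Gen 9: crossing 5x1. Involves strand 1? yes. Count so far: 5
Gen 10: crossing 5x3. Involves strand 1? no. Count so far: 5
Gen 11: crossing 1x3. Involves strand 1? yes. Count so far: 6
Gen 12: crossing 5x4. Involves strand 1? no. Count so far: 6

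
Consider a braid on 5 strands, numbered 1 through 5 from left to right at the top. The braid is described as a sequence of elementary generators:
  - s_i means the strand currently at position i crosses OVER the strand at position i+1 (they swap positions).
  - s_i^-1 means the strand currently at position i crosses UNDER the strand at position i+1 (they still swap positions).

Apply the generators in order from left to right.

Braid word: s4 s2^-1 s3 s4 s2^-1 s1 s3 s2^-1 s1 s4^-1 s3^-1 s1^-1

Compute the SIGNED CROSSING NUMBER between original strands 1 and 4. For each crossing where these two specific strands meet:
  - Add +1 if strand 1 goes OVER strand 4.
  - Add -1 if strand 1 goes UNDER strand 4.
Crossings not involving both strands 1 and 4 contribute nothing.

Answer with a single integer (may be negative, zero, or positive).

Answer: -1

Derivation:
Gen 1: crossing 4x5. Both 1&4? no. Sum: 0
Gen 2: crossing 2x3. Both 1&4? no. Sum: 0
Gen 3: crossing 2x5. Both 1&4? no. Sum: 0
Gen 4: crossing 2x4. Both 1&4? no. Sum: 0
Gen 5: crossing 3x5. Both 1&4? no. Sum: 0
Gen 6: crossing 1x5. Both 1&4? no. Sum: 0
Gen 7: crossing 3x4. Both 1&4? no. Sum: 0
Gen 8: 1 under 4. Both 1&4? yes. Contrib: -1. Sum: -1
Gen 9: crossing 5x4. Both 1&4? no. Sum: -1
Gen 10: crossing 3x2. Both 1&4? no. Sum: -1
Gen 11: crossing 1x2. Both 1&4? no. Sum: -1
Gen 12: crossing 4x5. Both 1&4? no. Sum: -1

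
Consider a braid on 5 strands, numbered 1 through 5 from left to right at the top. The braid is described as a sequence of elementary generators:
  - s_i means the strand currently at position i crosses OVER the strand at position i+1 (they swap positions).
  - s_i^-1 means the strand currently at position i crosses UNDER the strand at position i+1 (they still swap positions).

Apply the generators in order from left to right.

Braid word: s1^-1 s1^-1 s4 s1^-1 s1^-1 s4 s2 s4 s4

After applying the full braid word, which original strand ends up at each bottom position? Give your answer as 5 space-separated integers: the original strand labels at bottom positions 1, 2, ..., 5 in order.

Gen 1 (s1^-1): strand 1 crosses under strand 2. Perm now: [2 1 3 4 5]
Gen 2 (s1^-1): strand 2 crosses under strand 1. Perm now: [1 2 3 4 5]
Gen 3 (s4): strand 4 crosses over strand 5. Perm now: [1 2 3 5 4]
Gen 4 (s1^-1): strand 1 crosses under strand 2. Perm now: [2 1 3 5 4]
Gen 5 (s1^-1): strand 2 crosses under strand 1. Perm now: [1 2 3 5 4]
Gen 6 (s4): strand 5 crosses over strand 4. Perm now: [1 2 3 4 5]
Gen 7 (s2): strand 2 crosses over strand 3. Perm now: [1 3 2 4 5]
Gen 8 (s4): strand 4 crosses over strand 5. Perm now: [1 3 2 5 4]
Gen 9 (s4): strand 5 crosses over strand 4. Perm now: [1 3 2 4 5]

Answer: 1 3 2 4 5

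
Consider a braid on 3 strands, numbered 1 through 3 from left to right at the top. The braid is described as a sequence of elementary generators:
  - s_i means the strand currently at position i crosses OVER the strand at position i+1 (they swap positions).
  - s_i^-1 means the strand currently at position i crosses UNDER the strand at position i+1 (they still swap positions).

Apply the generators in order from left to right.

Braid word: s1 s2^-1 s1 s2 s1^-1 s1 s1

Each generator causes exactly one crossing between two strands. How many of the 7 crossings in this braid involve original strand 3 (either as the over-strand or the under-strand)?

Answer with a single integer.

Answer: 5

Derivation:
Gen 1: crossing 1x2. Involves strand 3? no. Count so far: 0
Gen 2: crossing 1x3. Involves strand 3? yes. Count so far: 1
Gen 3: crossing 2x3. Involves strand 3? yes. Count so far: 2
Gen 4: crossing 2x1. Involves strand 3? no. Count so far: 2
Gen 5: crossing 3x1. Involves strand 3? yes. Count so far: 3
Gen 6: crossing 1x3. Involves strand 3? yes. Count so far: 4
Gen 7: crossing 3x1. Involves strand 3? yes. Count so far: 5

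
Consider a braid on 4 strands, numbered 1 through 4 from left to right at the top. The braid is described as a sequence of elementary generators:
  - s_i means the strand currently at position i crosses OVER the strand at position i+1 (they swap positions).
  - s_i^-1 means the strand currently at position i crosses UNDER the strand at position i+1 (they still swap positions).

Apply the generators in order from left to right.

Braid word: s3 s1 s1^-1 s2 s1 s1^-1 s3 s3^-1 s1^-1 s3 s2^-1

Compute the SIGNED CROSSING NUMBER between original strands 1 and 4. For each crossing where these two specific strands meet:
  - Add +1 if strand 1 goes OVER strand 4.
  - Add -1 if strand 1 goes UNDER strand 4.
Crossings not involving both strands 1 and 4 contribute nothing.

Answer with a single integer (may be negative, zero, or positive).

Answer: 1

Derivation:
Gen 1: crossing 3x4. Both 1&4? no. Sum: 0
Gen 2: crossing 1x2. Both 1&4? no. Sum: 0
Gen 3: crossing 2x1. Both 1&4? no. Sum: 0
Gen 4: crossing 2x4. Both 1&4? no. Sum: 0
Gen 5: 1 over 4. Both 1&4? yes. Contrib: +1. Sum: 1
Gen 6: 4 under 1. Both 1&4? yes. Contrib: +1. Sum: 2
Gen 7: crossing 2x3. Both 1&4? no. Sum: 2
Gen 8: crossing 3x2. Both 1&4? no. Sum: 2
Gen 9: 1 under 4. Both 1&4? yes. Contrib: -1. Sum: 1
Gen 10: crossing 2x3. Both 1&4? no. Sum: 1
Gen 11: crossing 1x3. Both 1&4? no. Sum: 1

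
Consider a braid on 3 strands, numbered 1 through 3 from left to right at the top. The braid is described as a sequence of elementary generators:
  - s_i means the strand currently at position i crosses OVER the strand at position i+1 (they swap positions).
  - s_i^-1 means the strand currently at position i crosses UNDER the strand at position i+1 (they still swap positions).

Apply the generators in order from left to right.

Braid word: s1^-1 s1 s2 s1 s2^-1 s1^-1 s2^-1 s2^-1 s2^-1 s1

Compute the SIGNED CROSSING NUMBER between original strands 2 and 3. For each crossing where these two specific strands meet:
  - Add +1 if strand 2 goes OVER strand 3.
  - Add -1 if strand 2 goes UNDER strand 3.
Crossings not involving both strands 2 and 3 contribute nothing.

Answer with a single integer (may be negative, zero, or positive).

Answer: 2

Derivation:
Gen 1: crossing 1x2. Both 2&3? no. Sum: 0
Gen 2: crossing 2x1. Both 2&3? no. Sum: 0
Gen 3: 2 over 3. Both 2&3? yes. Contrib: +1. Sum: 1
Gen 4: crossing 1x3. Both 2&3? no. Sum: 1
Gen 5: crossing 1x2. Both 2&3? no. Sum: 1
Gen 6: 3 under 2. Both 2&3? yes. Contrib: +1. Sum: 2
Gen 7: crossing 3x1. Both 2&3? no. Sum: 2
Gen 8: crossing 1x3. Both 2&3? no. Sum: 2
Gen 9: crossing 3x1. Both 2&3? no. Sum: 2
Gen 10: crossing 2x1. Both 2&3? no. Sum: 2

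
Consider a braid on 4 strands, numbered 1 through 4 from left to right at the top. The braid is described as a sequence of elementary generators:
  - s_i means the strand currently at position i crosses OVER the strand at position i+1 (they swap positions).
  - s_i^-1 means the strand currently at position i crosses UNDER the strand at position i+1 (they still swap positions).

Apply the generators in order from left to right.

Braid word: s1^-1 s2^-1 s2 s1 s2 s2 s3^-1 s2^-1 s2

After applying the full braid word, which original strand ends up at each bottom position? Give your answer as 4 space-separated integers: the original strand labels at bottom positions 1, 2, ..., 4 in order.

Gen 1 (s1^-1): strand 1 crosses under strand 2. Perm now: [2 1 3 4]
Gen 2 (s2^-1): strand 1 crosses under strand 3. Perm now: [2 3 1 4]
Gen 3 (s2): strand 3 crosses over strand 1. Perm now: [2 1 3 4]
Gen 4 (s1): strand 2 crosses over strand 1. Perm now: [1 2 3 4]
Gen 5 (s2): strand 2 crosses over strand 3. Perm now: [1 3 2 4]
Gen 6 (s2): strand 3 crosses over strand 2. Perm now: [1 2 3 4]
Gen 7 (s3^-1): strand 3 crosses under strand 4. Perm now: [1 2 4 3]
Gen 8 (s2^-1): strand 2 crosses under strand 4. Perm now: [1 4 2 3]
Gen 9 (s2): strand 4 crosses over strand 2. Perm now: [1 2 4 3]

Answer: 1 2 4 3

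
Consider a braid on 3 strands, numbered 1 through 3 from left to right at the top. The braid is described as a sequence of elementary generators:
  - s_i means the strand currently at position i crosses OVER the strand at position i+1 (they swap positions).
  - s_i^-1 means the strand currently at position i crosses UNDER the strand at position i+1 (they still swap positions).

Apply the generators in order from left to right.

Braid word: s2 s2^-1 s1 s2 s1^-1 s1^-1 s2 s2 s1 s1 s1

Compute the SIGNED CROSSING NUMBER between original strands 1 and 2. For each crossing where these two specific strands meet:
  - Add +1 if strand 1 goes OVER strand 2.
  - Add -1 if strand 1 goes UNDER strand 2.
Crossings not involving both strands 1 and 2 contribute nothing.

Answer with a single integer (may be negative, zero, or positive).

Answer: 1

Derivation:
Gen 1: crossing 2x3. Both 1&2? no. Sum: 0
Gen 2: crossing 3x2. Both 1&2? no. Sum: 0
Gen 3: 1 over 2. Both 1&2? yes. Contrib: +1. Sum: 1
Gen 4: crossing 1x3. Both 1&2? no. Sum: 1
Gen 5: crossing 2x3. Both 1&2? no. Sum: 1
Gen 6: crossing 3x2. Both 1&2? no. Sum: 1
Gen 7: crossing 3x1. Both 1&2? no. Sum: 1
Gen 8: crossing 1x3. Both 1&2? no. Sum: 1
Gen 9: crossing 2x3. Both 1&2? no. Sum: 1
Gen 10: crossing 3x2. Both 1&2? no. Sum: 1
Gen 11: crossing 2x3. Both 1&2? no. Sum: 1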